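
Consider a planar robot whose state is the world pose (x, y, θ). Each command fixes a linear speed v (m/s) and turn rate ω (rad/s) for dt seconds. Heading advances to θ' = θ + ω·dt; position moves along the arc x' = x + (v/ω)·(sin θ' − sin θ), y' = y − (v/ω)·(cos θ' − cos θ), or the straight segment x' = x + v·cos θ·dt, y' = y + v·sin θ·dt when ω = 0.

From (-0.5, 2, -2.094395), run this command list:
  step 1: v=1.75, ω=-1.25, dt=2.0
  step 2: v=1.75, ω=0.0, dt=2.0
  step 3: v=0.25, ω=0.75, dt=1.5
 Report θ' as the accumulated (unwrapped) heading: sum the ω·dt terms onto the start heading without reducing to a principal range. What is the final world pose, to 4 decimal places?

(-3.7384, 6.2872, -3.4694)

step 1: θ'=-4.5944 (R=-1.4000) → pose (-3.1027, 2.5352, -4.5944)
step 2: θ'=-4.5944 (straight) → pose (-3.5147, 6.0109, -4.5944)
step 3: θ'=-3.4694 (R=0.3333) → pose (-3.7384, 6.2872, -3.4694)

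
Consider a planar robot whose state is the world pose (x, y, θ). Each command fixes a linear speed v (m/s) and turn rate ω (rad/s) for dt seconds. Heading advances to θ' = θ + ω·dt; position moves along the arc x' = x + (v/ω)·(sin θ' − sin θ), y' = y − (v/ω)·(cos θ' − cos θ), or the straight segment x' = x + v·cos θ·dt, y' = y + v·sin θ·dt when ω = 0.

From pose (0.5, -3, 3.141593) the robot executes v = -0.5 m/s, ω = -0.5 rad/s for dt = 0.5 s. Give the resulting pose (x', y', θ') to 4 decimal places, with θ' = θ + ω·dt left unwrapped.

(0.7474, -3.0311, 2.8916)

θ' = 3.1416 + -0.5·0.5 = 2.8916
R = v/ω = -0.5/-0.5 = 1.0000
x' = 0.5 + 1.0000·(sin 2.8916 − sin 3.1416) = 0.7474
y' = -3 − 1.0000·(cos 2.8916 − cos 3.1416) = -3.0311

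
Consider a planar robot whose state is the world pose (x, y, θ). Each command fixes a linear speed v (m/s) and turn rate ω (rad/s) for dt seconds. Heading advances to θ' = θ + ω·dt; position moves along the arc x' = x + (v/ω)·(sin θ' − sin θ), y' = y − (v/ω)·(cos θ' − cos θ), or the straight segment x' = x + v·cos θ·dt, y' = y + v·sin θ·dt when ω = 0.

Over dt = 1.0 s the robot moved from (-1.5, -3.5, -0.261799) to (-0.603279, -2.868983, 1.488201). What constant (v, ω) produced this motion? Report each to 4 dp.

Δθ = 1.488201 − -0.261799 = 1.750000
ω = Δθ/dt = 1.750000/1.0 = 1.7500
R = Δx/(sin θ' − sin θ) = 0.7143
v = R·ω = 0.7143·1.7500 = 1.2500

v = 1.2500, ω = 1.7500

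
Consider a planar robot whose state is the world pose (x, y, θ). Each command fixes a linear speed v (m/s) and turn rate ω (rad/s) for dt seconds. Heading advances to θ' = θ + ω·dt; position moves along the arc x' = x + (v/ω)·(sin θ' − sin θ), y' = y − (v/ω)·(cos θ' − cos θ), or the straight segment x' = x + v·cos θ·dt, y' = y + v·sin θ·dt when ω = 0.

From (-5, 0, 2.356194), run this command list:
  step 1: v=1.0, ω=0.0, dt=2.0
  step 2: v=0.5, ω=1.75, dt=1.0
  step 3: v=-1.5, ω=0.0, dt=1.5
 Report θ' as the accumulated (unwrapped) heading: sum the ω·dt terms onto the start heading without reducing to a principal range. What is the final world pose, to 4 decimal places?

(-5.5691, 3.2241, 4.1062)

step 1: θ'=2.3562 (straight) → pose (-6.4142, 1.4142, 2.3562)
step 2: θ'=4.1062 (R=0.2857) → pose (-6.8510, 1.3750, 4.1062)
step 3: θ'=4.1062 (straight) → pose (-5.5691, 3.2241, 4.1062)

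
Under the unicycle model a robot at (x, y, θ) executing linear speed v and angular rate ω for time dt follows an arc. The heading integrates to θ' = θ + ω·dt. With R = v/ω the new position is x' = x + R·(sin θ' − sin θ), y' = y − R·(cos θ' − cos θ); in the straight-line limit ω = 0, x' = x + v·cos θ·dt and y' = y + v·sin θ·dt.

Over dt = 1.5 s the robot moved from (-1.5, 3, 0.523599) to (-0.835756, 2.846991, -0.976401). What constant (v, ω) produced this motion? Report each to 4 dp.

Δθ = -0.976401 − 0.523599 = -1.500000
ω = Δθ/dt = -1.500000/1.5 = -1.0000
R = Δx/(sin θ' − sin θ) = -0.5000
v = R·ω = -0.5000·-1.0000 = 0.5000

v = 0.5000, ω = -1.0000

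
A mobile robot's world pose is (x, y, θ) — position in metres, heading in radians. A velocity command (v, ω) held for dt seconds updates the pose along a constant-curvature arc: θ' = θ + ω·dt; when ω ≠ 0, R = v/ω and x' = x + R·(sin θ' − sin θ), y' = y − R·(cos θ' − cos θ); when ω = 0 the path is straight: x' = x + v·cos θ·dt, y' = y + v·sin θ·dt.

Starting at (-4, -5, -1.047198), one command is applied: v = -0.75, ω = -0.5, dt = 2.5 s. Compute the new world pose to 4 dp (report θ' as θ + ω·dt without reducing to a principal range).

(-3.8223, -3.2537, -2.2972)

θ' = -1.0472 + -0.5·2.5 = -2.2972
R = v/ω = -0.75/-0.5 = 1.5000
x' = -4 + 1.5000·(sin -2.2972 − sin -1.0472) = -3.8223
y' = -5 − 1.5000·(cos -2.2972 − cos -1.0472) = -3.2537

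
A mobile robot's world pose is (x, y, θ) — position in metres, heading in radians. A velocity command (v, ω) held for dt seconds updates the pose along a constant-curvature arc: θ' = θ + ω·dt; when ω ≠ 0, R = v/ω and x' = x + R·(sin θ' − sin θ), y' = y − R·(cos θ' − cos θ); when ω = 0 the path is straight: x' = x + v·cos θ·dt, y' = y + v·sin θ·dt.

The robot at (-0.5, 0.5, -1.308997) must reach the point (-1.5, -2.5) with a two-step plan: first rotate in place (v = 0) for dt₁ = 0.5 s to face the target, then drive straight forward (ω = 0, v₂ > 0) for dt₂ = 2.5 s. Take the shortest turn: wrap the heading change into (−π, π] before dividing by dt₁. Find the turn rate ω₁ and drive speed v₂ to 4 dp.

ω₁ = -1.1671, v₂ = 1.2649

heading to target = atan2(-2.5−0.5, -1.5−-0.5) = -1.8925
Δθ = wrap(-1.8925 − -1.3090) = -0.5835; ω₁ = Δθ/dt₁ = -1.1671
distance = √((-1.5−-0.5)² + (-2.5−0.5)²) = 3.1623; v₂ = distance/dt₂ = 1.2649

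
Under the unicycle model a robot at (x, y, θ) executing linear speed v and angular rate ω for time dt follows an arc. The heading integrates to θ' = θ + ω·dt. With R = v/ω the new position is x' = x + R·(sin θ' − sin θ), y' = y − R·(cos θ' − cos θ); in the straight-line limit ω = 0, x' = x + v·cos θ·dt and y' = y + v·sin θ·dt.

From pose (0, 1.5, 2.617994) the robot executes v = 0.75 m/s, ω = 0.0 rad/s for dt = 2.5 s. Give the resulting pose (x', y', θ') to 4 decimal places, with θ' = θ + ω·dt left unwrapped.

(-1.6238, 2.4375, 2.6180)

θ' = 2.6180 + 0.0·2.5 = 2.6180
ω = 0 → straight: x' = 0 + 0.75·cos(2.6180)·2.5 = -1.6238
y' = 1.5 + 0.75·sin(2.6180)·2.5 = 2.4375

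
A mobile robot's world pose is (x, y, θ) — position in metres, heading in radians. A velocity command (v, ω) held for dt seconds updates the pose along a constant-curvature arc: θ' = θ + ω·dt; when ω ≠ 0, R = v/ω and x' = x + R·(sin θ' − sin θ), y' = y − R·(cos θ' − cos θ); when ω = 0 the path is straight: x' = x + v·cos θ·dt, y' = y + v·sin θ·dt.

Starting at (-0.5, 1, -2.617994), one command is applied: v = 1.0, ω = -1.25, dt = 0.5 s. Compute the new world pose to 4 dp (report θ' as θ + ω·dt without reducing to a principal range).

(-0.9810, 0.8969, -3.2430)

θ' = -2.6180 + -1.25·0.5 = -3.2430
R = v/ω = 1.0/-1.25 = -0.8000
x' = -0.5 + -0.8000·(sin -3.2430 − sin -2.6180) = -0.9810
y' = 1 − -0.8000·(cos -3.2430 − cos -2.6180) = 0.8969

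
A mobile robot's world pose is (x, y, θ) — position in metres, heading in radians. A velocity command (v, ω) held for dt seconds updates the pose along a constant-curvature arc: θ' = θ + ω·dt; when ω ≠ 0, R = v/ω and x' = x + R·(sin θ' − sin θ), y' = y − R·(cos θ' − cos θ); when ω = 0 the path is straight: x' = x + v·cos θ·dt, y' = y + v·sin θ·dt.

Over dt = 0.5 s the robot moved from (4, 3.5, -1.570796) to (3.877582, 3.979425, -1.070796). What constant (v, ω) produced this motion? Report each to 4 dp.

Δθ = -1.070796 − -1.570796 = 0.500000
ω = Δθ/dt = 0.500000/0.5 = 1.0000
R = −Δy/(cos θ' − cos θ) = -1.0000
v = R·ω = -1.0000·1.0000 = -1.0000

v = -1.0000, ω = 1.0000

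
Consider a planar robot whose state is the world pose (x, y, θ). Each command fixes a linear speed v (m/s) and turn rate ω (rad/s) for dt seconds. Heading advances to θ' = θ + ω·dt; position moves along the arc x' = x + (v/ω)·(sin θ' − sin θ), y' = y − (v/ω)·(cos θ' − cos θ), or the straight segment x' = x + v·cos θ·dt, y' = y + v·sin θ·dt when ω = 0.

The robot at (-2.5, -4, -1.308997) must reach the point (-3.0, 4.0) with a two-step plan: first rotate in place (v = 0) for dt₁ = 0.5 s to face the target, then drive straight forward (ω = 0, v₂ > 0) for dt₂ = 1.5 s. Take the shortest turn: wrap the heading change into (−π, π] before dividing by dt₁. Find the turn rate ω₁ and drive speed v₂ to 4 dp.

ω₁ = 5.8844, v₂ = 5.3437

heading to target = atan2(4−-4, -3−-2.5) = 1.6332
Δθ = wrap(1.6332 − -1.3090) = 2.9422; ω₁ = Δθ/dt₁ = 5.8844
distance = √((-3−-2.5)² + (4−-4)²) = 8.0156; v₂ = distance/dt₂ = 5.3437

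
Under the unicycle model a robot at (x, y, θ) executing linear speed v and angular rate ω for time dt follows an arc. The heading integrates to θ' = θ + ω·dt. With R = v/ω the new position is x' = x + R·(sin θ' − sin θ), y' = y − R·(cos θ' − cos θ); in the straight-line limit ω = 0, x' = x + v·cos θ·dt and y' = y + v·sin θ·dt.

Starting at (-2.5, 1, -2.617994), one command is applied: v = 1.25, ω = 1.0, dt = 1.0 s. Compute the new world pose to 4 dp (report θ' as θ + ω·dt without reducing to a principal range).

θ' = -2.6180 + 1.0·1.0 = -1.6180
R = v/ω = 1.25/1.0 = 1.2500
x' = -2.5 + 1.2500·(sin -1.6180 − sin -2.6180) = -3.1236
y' = 1 − 1.2500·(cos -1.6180 − cos -2.6180) = -0.0236

(-3.1236, -0.0236, -1.6180)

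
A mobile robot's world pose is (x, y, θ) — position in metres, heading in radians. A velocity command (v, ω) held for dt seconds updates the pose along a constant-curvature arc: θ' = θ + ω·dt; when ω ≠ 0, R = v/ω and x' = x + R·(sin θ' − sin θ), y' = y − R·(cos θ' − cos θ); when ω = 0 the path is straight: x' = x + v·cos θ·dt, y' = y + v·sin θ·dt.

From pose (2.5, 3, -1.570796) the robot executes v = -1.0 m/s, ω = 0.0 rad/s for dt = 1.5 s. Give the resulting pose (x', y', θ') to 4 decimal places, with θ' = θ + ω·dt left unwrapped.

(2.5000, 4.5000, -1.5708)

θ' = -1.5708 + 0.0·1.5 = -1.5708
ω = 0 → straight: x' = 2.5 + -1.0·cos(-1.5708)·1.5 = 2.5000
y' = 3 + -1.0·sin(-1.5708)·1.5 = 4.5000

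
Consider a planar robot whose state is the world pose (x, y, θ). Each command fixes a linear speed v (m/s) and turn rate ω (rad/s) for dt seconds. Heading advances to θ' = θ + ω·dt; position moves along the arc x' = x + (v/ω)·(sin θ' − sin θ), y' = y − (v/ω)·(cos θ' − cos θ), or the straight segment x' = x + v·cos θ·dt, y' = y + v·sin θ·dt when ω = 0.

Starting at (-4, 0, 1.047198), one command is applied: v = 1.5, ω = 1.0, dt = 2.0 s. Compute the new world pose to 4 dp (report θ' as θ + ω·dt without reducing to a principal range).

θ' = 1.0472 + 1.0·2.0 = 3.0472
R = v/ω = 1.5/1.0 = 1.5000
x' = -4 + 1.5000·(sin 3.0472 − sin 1.0472) = -5.1577
y' = 0 − 1.5000·(cos 3.0472 − cos 1.0472) = 2.2433

(-5.1577, 2.2433, 3.0472)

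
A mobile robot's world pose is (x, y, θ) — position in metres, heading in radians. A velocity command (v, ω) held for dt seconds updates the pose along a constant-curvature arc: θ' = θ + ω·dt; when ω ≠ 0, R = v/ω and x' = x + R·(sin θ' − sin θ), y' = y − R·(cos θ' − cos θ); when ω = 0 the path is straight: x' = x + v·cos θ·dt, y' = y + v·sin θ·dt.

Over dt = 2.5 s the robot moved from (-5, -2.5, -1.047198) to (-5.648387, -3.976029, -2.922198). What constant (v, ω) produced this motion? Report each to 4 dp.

Δθ = -2.922198 − -1.047198 = -1.875000
ω = Δθ/dt = -1.875000/2.5 = -0.7500
R = −Δy/(cos θ' − cos θ) = -1.0000
v = R·ω = -1.0000·-0.7500 = 0.7500

v = 0.7500, ω = -0.7500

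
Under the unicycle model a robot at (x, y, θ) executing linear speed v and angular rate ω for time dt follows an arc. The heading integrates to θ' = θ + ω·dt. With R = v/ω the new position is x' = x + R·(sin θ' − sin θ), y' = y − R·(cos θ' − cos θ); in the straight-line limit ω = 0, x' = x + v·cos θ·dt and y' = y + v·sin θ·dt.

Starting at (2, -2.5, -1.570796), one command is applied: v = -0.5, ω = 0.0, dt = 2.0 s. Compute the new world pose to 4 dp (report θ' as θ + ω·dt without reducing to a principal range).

θ' = -1.5708 + 0.0·2.0 = -1.5708
ω = 0 → straight: x' = 2 + -0.5·cos(-1.5708)·2.0 = 2.0000
y' = -2.5 + -0.5·sin(-1.5708)·2.0 = -1.5000

(2.0000, -1.5000, -1.5708)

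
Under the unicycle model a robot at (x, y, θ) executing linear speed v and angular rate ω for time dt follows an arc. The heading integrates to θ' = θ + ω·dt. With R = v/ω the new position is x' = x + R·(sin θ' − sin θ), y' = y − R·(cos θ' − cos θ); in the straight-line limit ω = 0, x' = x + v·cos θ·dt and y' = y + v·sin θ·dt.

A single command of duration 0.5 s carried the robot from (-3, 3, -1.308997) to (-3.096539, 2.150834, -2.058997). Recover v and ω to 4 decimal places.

Δθ = -2.058997 − -1.308997 = -0.750000
ω = Δθ/dt = -0.750000/0.5 = -1.5000
R = −Δy/(cos θ' − cos θ) = -1.1667
v = R·ω = -1.1667·-1.5000 = 1.7500

v = 1.7500, ω = -1.5000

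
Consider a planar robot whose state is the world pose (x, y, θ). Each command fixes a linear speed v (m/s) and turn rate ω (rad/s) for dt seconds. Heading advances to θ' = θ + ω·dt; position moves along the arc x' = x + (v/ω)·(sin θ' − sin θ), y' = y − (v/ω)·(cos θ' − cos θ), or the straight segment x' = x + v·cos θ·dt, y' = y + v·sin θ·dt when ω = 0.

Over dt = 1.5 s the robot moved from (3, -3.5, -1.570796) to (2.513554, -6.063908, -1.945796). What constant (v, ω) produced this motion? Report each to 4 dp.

Δθ = -1.945796 − -1.570796 = -0.375000
ω = Δθ/dt = -0.375000/1.5 = -0.2500
R = −Δy/(cos θ' − cos θ) = -7.0000
v = R·ω = -7.0000·-0.2500 = 1.7500

v = 1.7500, ω = -0.2500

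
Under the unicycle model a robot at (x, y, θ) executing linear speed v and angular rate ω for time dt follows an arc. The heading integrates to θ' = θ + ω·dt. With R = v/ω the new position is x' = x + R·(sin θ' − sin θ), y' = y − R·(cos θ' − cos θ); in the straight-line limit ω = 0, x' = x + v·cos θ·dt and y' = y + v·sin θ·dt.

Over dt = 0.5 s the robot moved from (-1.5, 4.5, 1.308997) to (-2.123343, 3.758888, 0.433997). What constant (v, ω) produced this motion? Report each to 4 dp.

Δθ = 0.433997 − 1.308997 = -0.875000
ω = Δθ/dt = -0.875000/0.5 = -1.7500
R = −Δy/(cos θ' − cos θ) = 1.1429
v = R·ω = 1.1429·-1.7500 = -2.0000

v = -2.0000, ω = -1.7500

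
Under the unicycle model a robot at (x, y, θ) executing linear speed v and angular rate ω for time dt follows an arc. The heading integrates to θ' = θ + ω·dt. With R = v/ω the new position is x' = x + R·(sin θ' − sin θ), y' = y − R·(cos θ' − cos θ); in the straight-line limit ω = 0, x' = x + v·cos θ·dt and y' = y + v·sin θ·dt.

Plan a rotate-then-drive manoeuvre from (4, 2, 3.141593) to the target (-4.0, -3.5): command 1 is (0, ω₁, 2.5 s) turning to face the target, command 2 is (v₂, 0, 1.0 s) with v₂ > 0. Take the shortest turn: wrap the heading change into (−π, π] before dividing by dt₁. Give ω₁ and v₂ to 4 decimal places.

heading to target = atan2(-3.5−2, -4−4) = -2.5393
Δθ = wrap(-2.5393 − 3.1416) = 0.6023; ω₁ = Δθ/dt₁ = 0.2409
distance = √((-4−4)² + (-3.5−2)²) = 9.7082; v₂ = distance/dt₂ = 9.7082

ω₁ = 0.2409, v₂ = 9.7082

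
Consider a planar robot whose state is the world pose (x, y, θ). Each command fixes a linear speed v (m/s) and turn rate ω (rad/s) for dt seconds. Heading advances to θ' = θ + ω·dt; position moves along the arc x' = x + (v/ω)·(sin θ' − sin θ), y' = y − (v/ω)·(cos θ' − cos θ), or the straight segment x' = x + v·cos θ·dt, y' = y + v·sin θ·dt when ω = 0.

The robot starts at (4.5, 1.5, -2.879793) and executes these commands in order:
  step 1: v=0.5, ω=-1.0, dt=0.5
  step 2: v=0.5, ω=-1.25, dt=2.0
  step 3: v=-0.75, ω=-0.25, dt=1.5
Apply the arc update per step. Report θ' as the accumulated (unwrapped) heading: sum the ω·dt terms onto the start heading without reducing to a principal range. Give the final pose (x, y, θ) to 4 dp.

step 1: θ'=-3.3798 (R=-0.5000) → pose (4.2526, 1.4971, -3.3798)
step 2: θ'=-5.8798 (R=-0.4000) → pose (4.1900, 2.2537, -5.8798)
step 3: θ'=-6.2548 (R=3.0000) → pose (3.0975, 2.0141, -6.2548)

(3.0975, 2.0141, -6.2548)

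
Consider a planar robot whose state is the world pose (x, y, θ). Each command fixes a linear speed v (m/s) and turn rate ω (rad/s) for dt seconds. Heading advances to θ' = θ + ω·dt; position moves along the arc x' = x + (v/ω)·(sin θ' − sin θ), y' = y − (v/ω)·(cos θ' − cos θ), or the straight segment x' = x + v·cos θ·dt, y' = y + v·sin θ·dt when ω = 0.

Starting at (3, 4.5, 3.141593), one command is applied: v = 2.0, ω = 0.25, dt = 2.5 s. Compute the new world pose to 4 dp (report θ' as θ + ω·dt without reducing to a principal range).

(-1.6808, 2.9877, 3.7666)

θ' = 3.1416 + 0.25·2.5 = 3.7666
R = v/ω = 2.0/0.25 = 8.0000
x' = 3 + 8.0000·(sin 3.7666 − sin 3.1416) = -1.6808
y' = 4.5 − 8.0000·(cos 3.7666 − cos 3.1416) = 2.9877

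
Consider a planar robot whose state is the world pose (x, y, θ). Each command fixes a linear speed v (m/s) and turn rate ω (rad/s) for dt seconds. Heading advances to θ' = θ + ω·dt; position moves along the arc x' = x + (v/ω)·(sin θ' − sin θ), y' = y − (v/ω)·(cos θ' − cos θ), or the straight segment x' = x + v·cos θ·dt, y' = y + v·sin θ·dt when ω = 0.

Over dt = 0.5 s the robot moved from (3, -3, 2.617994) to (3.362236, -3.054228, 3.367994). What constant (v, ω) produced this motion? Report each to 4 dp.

Δθ = 3.367994 − 2.617994 = 0.750000
ω = Δθ/dt = 0.750000/0.5 = 1.5000
R = Δx/(sin θ' − sin θ) = -0.5000
v = R·ω = -0.5000·1.5000 = -0.7500

v = -0.7500, ω = 1.5000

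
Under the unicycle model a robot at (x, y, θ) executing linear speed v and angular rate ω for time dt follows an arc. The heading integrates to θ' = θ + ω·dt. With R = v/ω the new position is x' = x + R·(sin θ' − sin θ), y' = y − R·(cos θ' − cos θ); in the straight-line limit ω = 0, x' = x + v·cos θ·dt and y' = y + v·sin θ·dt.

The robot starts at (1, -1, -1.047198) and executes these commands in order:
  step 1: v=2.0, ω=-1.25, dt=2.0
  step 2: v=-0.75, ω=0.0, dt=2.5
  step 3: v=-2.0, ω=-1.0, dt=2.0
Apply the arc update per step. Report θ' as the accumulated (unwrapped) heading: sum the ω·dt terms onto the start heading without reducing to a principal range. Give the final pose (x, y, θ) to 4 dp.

(1.2594, -7.3301, -5.5472)

step 1: θ'=-3.5472 (R=-1.6000) → pose (-1.0170, -3.2702, -3.5472)
step 2: θ'=-3.5472 (straight) → pose (0.7059, -4.0100, -3.5472)
step 3: θ'=-5.5472 (R=2.0000) → pose (1.2594, -7.3301, -5.5472)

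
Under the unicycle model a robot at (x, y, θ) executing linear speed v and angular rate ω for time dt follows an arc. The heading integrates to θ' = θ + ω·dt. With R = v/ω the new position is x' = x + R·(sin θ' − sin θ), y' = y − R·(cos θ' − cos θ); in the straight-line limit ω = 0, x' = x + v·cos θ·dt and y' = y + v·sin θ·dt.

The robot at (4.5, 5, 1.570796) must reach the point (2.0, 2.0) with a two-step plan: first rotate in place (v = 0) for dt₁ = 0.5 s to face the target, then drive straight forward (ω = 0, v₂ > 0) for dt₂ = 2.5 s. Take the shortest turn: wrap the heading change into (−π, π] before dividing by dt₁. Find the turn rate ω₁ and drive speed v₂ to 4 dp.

heading to target = atan2(2−5, 2−4.5) = -2.2655
Δθ = wrap(-2.2655 − 1.5708) = 2.4469; ω₁ = Δθ/dt₁ = 4.8937
distance = √((2−4.5)² + (2−5)²) = 3.9051; v₂ = distance/dt₂ = 1.5620

ω₁ = 4.8937, v₂ = 1.5620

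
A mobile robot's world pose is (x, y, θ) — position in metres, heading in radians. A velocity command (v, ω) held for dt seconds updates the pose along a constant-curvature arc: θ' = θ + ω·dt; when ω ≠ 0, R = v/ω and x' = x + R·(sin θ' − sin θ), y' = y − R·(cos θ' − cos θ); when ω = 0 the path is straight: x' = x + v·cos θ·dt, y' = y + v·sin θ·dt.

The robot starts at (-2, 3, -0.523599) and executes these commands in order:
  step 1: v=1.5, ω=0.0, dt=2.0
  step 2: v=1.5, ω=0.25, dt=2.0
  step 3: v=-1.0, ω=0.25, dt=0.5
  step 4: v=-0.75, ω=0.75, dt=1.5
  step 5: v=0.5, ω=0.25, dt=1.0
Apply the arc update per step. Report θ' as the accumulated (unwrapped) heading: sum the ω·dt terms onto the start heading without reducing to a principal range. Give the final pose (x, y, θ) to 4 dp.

(2.2257, 0.5079, 1.4764)

step 1: θ'=-0.5236 (straight) → pose (0.5981, 1.5000, -0.5236)
step 2: θ'=-0.0236 (R=6.0000) → pose (3.4565, 0.6978, -0.0236)
step 3: θ'=0.1014 (R=-4.0000) → pose (2.9572, 0.6784, 0.1014)
step 4: θ'=1.2264 (R=-1.0000) → pose (2.1171, 0.0212, 1.2264)
step 5: θ'=1.4764 (R=2.0000) → pose (2.2257, 0.5079, 1.4764)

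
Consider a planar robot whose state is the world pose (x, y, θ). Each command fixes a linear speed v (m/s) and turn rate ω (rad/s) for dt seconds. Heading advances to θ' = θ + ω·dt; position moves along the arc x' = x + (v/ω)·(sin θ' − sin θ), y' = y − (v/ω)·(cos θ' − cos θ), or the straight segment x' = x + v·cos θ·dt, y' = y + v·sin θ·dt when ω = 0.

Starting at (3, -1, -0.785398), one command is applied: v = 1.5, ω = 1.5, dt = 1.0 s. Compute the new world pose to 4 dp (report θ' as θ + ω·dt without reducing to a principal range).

(4.3624, -1.0482, 0.7146)

θ' = -0.7854 + 1.5·1.0 = 0.7146
R = v/ω = 1.5/1.5 = 1.0000
x' = 3 + 1.0000·(sin 0.7146 − sin -0.7854) = 4.3624
y' = -1 − 1.0000·(cos 0.7146 − cos -0.7854) = -1.0482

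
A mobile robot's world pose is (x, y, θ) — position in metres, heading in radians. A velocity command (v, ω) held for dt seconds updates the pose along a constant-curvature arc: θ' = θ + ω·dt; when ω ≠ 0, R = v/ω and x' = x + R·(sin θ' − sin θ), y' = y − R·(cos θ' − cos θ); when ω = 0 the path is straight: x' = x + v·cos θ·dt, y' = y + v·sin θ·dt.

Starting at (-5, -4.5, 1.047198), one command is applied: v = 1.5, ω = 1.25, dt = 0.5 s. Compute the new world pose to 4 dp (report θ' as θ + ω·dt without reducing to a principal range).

(-4.8454, -3.7785, 1.6722)

θ' = 1.0472 + 1.25·0.5 = 1.6722
R = v/ω = 1.5/1.25 = 1.2000
x' = -5 + 1.2000·(sin 1.6722 − sin 1.0472) = -4.8454
y' = -4.5 − 1.2000·(cos 1.6722 − cos 1.0472) = -3.7785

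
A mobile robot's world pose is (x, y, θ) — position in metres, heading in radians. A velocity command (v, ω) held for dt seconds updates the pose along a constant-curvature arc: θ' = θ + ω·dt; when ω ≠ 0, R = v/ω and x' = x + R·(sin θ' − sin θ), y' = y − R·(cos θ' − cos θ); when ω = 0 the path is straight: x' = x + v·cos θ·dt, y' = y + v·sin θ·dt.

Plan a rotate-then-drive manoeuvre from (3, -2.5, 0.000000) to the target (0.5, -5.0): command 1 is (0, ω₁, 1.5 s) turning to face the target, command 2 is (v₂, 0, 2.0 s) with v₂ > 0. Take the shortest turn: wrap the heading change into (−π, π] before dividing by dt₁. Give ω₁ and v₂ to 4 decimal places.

heading to target = atan2(-5−-2.5, 0.5−3) = -2.3562
Δθ = wrap(-2.3562 − 0.0000) = -2.3562; ω₁ = Δθ/dt₁ = -1.5708
distance = √((0.5−3)² + (-5−-2.5)²) = 3.5355; v₂ = distance/dt₂ = 1.7678

ω₁ = -1.5708, v₂ = 1.7678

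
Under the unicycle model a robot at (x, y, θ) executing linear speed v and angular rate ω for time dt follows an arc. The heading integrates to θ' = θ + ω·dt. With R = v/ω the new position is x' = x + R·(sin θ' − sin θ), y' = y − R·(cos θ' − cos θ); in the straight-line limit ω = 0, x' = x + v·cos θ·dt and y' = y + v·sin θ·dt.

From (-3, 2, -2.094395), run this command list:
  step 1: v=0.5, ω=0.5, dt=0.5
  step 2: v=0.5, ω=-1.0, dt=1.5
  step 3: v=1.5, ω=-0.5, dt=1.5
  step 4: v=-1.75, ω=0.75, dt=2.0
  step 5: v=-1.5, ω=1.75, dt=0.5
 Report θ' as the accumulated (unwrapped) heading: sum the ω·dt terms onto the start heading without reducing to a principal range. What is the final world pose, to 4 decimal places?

step 1: θ'=-1.8444 (R=1.0000) → pose (-3.0968, 1.7702, -1.8444)
step 2: θ'=-3.3444 (R=-0.5000) → pose (-3.6789, 1.4155, -3.3444)
step 3: θ'=-4.0944 (R=-3.0000) → pose (-5.5198, 2.6159, -4.0944)
step 4: θ'=-2.5944 (R=-2.3333) → pose (-2.4040, 1.9752, -2.5944)
step 5: θ'=-1.7194 (R=-0.8571) → pose (-2.0023, 2.5802, -1.7194)

(-2.0023, 2.5802, -1.7194)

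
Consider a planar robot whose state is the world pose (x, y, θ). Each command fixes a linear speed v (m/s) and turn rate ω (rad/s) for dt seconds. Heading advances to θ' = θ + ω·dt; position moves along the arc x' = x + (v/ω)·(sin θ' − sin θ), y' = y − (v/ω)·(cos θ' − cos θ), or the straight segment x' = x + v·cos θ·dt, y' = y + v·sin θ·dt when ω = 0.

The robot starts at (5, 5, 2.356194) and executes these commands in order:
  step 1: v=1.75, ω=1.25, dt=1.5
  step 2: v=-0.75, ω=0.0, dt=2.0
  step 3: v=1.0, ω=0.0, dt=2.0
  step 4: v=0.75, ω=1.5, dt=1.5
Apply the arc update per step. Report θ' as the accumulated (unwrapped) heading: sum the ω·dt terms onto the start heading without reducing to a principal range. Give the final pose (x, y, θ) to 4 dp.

(3.0792, 3.4932, 6.4812)

step 1: θ'=4.2312 (R=1.4000) → pose (2.7690, 4.6580, 4.2312)
step 2: θ'=4.2312 (straight) → pose (3.4633, 5.9877, 4.2312)
step 3: θ'=4.2312 (straight) → pose (2.5376, 4.2148, 4.2312)
step 4: θ'=6.4812 (R=0.5000) → pose (3.0792, 3.4932, 6.4812)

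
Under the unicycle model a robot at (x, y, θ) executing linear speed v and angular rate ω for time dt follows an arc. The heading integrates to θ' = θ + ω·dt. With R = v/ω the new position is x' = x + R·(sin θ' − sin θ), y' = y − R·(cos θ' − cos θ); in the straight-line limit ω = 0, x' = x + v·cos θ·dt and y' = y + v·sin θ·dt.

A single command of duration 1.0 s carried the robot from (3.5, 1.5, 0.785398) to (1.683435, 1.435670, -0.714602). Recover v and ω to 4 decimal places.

v = -2.0000, ω = -1.5000

Δθ = -0.714602 − 0.785398 = -1.500000
ω = Δθ/dt = -1.500000/1.0 = -1.5000
R = Δx/(sin θ' − sin θ) = 1.3333
v = R·ω = 1.3333·-1.5000 = -2.0000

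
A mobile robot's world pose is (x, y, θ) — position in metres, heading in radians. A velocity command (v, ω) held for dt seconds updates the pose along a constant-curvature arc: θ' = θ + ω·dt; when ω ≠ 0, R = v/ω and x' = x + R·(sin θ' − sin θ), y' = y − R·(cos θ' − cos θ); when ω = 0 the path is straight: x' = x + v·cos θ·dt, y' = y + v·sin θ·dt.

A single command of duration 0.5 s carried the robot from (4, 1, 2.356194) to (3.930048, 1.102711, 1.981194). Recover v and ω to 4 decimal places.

v = 0.2500, ω = -0.7500

Δθ = 1.981194 − 2.356194 = -0.375000
ω = Δθ/dt = -0.375000/0.5 = -0.7500
R = −Δy/(cos θ' − cos θ) = -0.3333
v = R·ω = -0.3333·-0.7500 = 0.2500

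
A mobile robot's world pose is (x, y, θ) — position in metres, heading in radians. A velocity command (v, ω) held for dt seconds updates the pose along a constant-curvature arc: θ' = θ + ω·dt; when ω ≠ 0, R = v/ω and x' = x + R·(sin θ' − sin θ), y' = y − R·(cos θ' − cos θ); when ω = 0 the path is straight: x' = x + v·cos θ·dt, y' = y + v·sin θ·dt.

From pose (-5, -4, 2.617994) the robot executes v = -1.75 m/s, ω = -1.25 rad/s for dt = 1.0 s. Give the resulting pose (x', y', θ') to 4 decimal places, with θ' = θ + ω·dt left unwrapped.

(-4.3287, -5.4944, 1.3680)

θ' = 2.6180 + -1.25·1.0 = 1.3680
R = v/ω = -1.75/-1.25 = 1.4000
x' = -5 + 1.4000·(sin 1.3680 − sin 2.6180) = -4.3287
y' = -4 − 1.4000·(cos 1.3680 − cos 2.6180) = -5.4944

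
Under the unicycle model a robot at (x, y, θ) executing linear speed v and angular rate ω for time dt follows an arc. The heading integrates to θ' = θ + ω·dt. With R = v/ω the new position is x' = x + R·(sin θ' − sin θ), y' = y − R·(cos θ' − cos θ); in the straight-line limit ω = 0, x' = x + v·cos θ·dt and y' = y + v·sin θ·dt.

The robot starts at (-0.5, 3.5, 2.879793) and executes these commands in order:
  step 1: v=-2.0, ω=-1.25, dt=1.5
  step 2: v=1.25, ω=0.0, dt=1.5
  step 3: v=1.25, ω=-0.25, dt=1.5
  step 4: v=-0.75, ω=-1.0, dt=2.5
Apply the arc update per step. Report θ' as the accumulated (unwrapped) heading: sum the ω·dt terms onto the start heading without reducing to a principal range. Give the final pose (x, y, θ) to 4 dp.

step 1: θ'=1.0048 (R=1.6000) → pose (0.4364, 1.0965, 1.0048)
step 2: θ'=1.0048 (straight) → pose (1.4419, 2.6791, 1.0048)
step 3: θ'=0.6298 (R=-5.0000) → pose (2.7172, 4.0385, 0.6298)
step 4: θ'=-1.8702 (R=0.7500) → pose (1.5589, 4.8659, -1.8702)

(1.5589, 4.8659, -1.8702)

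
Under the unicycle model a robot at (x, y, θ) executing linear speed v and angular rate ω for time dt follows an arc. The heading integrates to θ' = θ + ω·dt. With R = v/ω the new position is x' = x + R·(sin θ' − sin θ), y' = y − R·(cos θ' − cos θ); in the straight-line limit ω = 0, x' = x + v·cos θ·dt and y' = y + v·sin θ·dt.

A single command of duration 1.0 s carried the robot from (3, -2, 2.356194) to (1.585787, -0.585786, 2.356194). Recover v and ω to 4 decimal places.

Δθ = 2.356194 − 2.356194 = 0.000000
ω = Δθ/dt = 0.000000/1.0 = 0.0000
ω = 0 → v = (Δx·cos θ + Δy·sin θ)/dt = 2.0000

v = 2.0000, ω = 0.0000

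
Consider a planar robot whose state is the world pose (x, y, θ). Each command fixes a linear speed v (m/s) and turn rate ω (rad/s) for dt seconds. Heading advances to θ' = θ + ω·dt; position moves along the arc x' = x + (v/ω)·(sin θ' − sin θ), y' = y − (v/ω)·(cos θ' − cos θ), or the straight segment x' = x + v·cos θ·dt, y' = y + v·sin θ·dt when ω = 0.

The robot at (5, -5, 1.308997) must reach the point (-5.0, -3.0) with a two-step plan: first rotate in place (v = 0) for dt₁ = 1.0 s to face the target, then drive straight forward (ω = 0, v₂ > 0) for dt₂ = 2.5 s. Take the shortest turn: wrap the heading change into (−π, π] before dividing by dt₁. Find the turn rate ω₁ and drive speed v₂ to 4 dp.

ω₁ = 1.6352, v₂ = 4.0792

heading to target = atan2(-3−-5, -5−5) = 2.9442
Δθ = wrap(2.9442 − 1.3090) = 1.6352; ω₁ = Δθ/dt₁ = 1.6352
distance = √((-5−5)² + (-3−-5)²) = 10.1980; v₂ = distance/dt₂ = 4.0792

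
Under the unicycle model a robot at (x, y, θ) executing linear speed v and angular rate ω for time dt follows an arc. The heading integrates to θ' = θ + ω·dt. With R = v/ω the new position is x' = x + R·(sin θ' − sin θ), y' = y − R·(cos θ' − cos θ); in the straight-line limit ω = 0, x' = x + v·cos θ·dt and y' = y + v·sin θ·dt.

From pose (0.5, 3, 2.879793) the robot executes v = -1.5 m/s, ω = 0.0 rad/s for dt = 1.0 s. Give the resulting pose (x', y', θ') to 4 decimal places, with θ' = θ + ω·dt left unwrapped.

(1.9489, 2.6118, 2.8798)

θ' = 2.8798 + 0.0·1.0 = 2.8798
ω = 0 → straight: x' = 0.5 + -1.5·cos(2.8798)·1.0 = 1.9489
y' = 3 + -1.5·sin(2.8798)·1.0 = 2.6118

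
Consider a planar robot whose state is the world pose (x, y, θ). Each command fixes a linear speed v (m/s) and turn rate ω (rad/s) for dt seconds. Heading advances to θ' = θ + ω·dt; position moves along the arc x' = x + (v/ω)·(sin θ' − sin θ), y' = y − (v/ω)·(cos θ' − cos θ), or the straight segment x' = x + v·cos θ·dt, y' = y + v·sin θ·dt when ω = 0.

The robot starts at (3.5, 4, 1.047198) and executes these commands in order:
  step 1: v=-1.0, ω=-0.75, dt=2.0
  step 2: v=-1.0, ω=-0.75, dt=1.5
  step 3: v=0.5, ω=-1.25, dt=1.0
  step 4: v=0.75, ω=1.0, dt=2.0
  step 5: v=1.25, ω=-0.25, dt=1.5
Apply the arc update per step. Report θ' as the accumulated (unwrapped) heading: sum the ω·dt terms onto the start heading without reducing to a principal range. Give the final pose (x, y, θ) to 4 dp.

step 1: θ'=-0.4528 (R=1.3333) → pose (1.7620, 3.4677, -0.4528)
step 2: θ'=-1.5778 (R=1.3333) → pose (1.0120, 4.6760, -1.5778)
step 3: θ'=-2.8278 (R=-0.4000) → pose (0.7355, 4.2983, -2.8278)
step 4: θ'=-0.8278 (R=0.7500) → pose (0.4146, 3.0776, -0.8278)
step 5: θ'=-1.2028 (R=-5.0000) → pose (1.3977, 1.4938, -1.2028)

(1.3977, 1.4938, -1.2028)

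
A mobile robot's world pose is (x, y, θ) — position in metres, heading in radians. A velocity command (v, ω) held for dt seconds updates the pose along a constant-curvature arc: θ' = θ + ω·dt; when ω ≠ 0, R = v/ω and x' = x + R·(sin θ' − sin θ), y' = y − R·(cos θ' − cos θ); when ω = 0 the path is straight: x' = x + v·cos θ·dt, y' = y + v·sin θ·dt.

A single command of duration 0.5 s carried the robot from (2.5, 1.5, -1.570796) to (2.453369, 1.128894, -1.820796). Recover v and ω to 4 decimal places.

v = 0.7500, ω = -0.5000

Δθ = -1.820796 − -1.570796 = -0.250000
ω = Δθ/dt = -0.250000/0.5 = -0.5000
R = −Δy/(cos θ' − cos θ) = -1.5000
v = R·ω = -1.5000·-0.5000 = 0.7500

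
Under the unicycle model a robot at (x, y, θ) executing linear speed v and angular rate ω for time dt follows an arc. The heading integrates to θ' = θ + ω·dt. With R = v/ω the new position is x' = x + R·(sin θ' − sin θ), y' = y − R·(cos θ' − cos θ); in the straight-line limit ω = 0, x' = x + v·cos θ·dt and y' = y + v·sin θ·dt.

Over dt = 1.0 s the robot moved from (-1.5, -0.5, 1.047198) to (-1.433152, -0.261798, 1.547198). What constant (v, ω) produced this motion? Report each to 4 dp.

Δθ = 1.547198 − 1.047198 = 0.500000
ω = Δθ/dt = 0.500000/1.0 = 0.5000
R = −Δy/(cos θ' − cos θ) = 0.5000
v = R·ω = 0.5000·0.5000 = 0.2500

v = 0.2500, ω = 0.5000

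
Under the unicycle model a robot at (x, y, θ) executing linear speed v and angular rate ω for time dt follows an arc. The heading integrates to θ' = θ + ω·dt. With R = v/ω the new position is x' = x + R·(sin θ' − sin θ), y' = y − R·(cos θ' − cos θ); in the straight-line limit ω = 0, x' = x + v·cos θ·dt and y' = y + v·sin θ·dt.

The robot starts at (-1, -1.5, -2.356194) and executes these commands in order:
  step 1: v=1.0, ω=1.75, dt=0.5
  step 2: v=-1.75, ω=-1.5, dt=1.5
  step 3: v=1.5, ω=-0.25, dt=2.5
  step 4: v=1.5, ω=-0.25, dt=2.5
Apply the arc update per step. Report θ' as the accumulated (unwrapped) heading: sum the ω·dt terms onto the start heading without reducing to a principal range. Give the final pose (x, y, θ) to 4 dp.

step 1: θ'=-1.4812 (R=0.5714) → pose (-1.1651, -1.9552, -1.4812)
step 2: θ'=-3.7312 (R=1.1667) → pose (0.6456, -0.8811, -3.7312)
step 3: θ'=-4.3562 (R=-6.0000) → pose (-1.6416, 2.0136, -4.3562)
step 4: θ'=-4.9812 (R=-6.0000) → pose (-1.8027, 5.6993, -4.9812)

(-1.8027, 5.6993, -4.9812)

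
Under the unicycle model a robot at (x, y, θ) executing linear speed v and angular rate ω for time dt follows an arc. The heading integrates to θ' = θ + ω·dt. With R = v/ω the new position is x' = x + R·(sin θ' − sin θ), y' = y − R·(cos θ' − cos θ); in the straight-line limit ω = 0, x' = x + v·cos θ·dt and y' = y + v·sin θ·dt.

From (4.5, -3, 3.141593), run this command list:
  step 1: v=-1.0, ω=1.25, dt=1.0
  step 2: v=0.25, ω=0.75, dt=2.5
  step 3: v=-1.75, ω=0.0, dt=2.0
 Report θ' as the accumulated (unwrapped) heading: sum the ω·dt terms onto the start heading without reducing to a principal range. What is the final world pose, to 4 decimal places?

(2.0705, -2.8326, 6.2666)

step 1: θ'=4.3916 (R=-0.8000) → pose (5.2592, -2.4523, 4.3916)
step 2: θ'=6.2666 (R=0.3333) → pose (5.5700, -2.8907, 6.2666)
step 3: θ'=6.2666 (straight) → pose (2.0705, -2.8326, 6.2666)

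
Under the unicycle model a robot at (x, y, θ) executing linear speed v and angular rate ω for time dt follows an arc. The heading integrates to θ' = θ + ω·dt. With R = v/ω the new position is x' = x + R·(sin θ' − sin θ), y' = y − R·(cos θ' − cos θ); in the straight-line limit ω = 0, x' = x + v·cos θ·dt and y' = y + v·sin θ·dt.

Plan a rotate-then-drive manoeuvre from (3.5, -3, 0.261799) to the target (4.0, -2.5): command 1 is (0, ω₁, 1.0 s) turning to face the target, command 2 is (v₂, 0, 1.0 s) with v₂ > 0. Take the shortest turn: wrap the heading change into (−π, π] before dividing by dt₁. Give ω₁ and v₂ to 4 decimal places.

heading to target = atan2(-2.5−-3, 4−3.5) = 0.7854
Δθ = wrap(0.7854 − 0.2618) = 0.5236; ω₁ = Δθ/dt₁ = 0.5236
distance = √((4−3.5)² + (-2.5−-3)²) = 0.7071; v₂ = distance/dt₂ = 0.7071

ω₁ = 0.5236, v₂ = 0.7071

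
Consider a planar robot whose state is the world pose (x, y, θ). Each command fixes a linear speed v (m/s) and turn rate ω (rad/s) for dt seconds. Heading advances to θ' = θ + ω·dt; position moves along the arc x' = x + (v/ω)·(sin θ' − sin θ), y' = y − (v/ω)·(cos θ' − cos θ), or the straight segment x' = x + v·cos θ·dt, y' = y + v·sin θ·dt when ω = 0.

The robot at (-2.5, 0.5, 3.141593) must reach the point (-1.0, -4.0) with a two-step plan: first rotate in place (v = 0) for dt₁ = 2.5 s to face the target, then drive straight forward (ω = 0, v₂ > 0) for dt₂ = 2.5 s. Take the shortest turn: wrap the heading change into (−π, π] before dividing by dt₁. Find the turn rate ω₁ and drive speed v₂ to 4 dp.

heading to target = atan2(-4−0.5, -1−-2.5) = -1.2490
Δθ = wrap(-1.2490 − 3.1416) = 1.8925; ω₁ = Δθ/dt₁ = 0.7570
distance = √((-1−-2.5)² + (-4−0.5)²) = 4.7434; v₂ = distance/dt₂ = 1.8974

ω₁ = 0.7570, v₂ = 1.8974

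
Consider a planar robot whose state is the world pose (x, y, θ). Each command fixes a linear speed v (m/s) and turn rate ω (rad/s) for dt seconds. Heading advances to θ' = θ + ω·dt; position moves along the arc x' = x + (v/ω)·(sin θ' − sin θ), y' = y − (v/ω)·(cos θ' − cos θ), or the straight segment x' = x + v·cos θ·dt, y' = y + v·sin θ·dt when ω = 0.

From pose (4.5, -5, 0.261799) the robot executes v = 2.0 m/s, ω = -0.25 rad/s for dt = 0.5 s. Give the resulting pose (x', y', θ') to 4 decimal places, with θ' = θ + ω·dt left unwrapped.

θ' = 0.2618 + -0.25·0.5 = 0.1368
R = v/ω = 2.0/-0.25 = -8.0000
x' = 4.5 + -8.0000·(sin 0.1368 − sin 0.2618) = 5.4796
y' = -5 − -8.0000·(cos 0.1368 − cos 0.2618) = -4.8021

(5.4796, -4.8021, 0.1368)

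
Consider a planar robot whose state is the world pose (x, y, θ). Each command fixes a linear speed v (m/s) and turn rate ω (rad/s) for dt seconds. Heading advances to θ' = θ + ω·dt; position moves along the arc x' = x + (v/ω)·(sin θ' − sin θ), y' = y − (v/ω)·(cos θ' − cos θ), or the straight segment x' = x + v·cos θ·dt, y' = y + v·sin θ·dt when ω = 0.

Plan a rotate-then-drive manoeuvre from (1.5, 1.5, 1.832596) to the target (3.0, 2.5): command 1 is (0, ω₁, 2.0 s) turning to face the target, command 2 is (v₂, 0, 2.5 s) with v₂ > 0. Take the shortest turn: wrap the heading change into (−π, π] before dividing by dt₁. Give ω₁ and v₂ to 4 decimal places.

heading to target = atan2(2.5−1.5, 3−1.5) = 0.5880
Δθ = wrap(0.5880 − 1.8326) = -1.2446; ω₁ = Δθ/dt₁ = -0.6223
distance = √((3−1.5)² + (2.5−1.5)²) = 1.8028; v₂ = distance/dt₂ = 0.7211

ω₁ = -0.6223, v₂ = 0.7211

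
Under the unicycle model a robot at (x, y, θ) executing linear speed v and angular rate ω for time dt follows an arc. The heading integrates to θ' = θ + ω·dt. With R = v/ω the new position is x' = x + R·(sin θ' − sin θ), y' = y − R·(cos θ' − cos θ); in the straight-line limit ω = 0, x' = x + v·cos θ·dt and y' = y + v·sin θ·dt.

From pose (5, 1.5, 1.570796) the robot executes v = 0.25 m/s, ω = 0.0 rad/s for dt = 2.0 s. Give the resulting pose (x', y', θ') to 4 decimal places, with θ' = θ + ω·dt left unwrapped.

(5.0000, 2.0000, 1.5708)

θ' = 1.5708 + 0.0·2.0 = 1.5708
ω = 0 → straight: x' = 5 + 0.25·cos(1.5708)·2.0 = 5.0000
y' = 1.5 + 0.25·sin(1.5708)·2.0 = 2.0000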